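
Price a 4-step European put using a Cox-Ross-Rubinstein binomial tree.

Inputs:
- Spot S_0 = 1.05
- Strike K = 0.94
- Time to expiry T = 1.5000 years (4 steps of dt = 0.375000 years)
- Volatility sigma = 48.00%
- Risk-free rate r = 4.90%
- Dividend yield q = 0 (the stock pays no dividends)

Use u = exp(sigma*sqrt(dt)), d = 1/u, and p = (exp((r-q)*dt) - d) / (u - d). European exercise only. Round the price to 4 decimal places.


Answer: Price = V(0,0) = 0.1460

Derivation:
dt = T/N = 0.375000
u = exp(sigma*sqrt(dt)) = 1.341702; d = 1/u = 0.745322
p = (exp((r-q)*dt) - d) / (u - d) = 0.458136
Discount per step: exp(-r*dt) = 0.981793
Stock lattice S(k, i) with i counting down-moves:
  k=0: S(0,0) = 1.0500
  k=1: S(1,0) = 1.4088; S(1,1) = 0.7826
  k=2: S(2,0) = 1.8902; S(2,1) = 1.0500; S(2,2) = 0.5833
  k=3: S(3,0) = 2.5360; S(3,1) = 1.4088; S(3,2) = 0.7826; S(3,3) = 0.4347
  k=4: S(4,0) = 3.4026; S(4,1) = 1.8902; S(4,2) = 1.0500; S(4,3) = 0.5833; S(4,4) = 0.3240
Terminal payoffs V(N, i) = max(K - S_T, 0):
  V(4,0) = 0.000000; V(4,1) = 0.000000; V(4,2) = 0.000000; V(4,3) = 0.356720; V(4,4) = 0.615985
Backward induction: V(k, i) = exp(-r*dt) * [p * V(k+1, i) + (1-p) * V(k+1, i+1)].
  V(3,0) = exp(-r*dt) * [p*0.000000 + (1-p)*0.000000] = 0.000000
  V(3,1) = exp(-r*dt) * [p*0.000000 + (1-p)*0.000000] = 0.000000
  V(3,2) = exp(-r*dt) * [p*0.000000 + (1-p)*0.356720] = 0.189774
  V(3,3) = exp(-r*dt) * [p*0.356720 + (1-p)*0.615985] = 0.488153
  V(2,0) = exp(-r*dt) * [p*0.000000 + (1-p)*0.000000] = 0.000000
  V(2,1) = exp(-r*dt) * [p*0.000000 + (1-p)*0.189774] = 0.100960
  V(2,2) = exp(-r*dt) * [p*0.189774 + (1-p)*0.488153] = 0.345056
  V(1,0) = exp(-r*dt) * [p*0.000000 + (1-p)*0.100960] = 0.053710
  V(1,1) = exp(-r*dt) * [p*0.100960 + (1-p)*0.345056] = 0.228981
  V(0,0) = exp(-r*dt) * [p*0.053710 + (1-p)*0.228981] = 0.145976


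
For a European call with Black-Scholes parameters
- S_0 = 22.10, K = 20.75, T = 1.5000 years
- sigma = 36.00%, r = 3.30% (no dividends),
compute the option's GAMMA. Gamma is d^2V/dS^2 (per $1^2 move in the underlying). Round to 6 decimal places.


d1 = 0.4756803885; d2 = 0.0347722348
phi(d1) = 0.3562671354; exp(-qT) = 1.0000000000; exp(-rT) = 0.9517051581
Gamma = exp(-qT) * phi(d1) / (S * sigma * sqrt(T)) = 1.0000000000 * 0.3562671354 / (22.1000 * 0.3600 * 1.2247448714) = 0.036562

Answer: Gamma = 0.036562


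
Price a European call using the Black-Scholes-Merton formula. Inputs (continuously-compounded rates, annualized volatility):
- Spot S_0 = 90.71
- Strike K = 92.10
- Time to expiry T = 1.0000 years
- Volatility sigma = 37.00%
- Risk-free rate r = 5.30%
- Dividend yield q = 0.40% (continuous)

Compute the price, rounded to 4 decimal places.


Answer: Price = 14.5949

Derivation:
d1 = (ln(S/K) + (r - q + 0.5*sigma^2) * T) / (sigma * sqrt(T)) = 0.27633152
d2 = d1 - sigma * sqrt(T) = -0.09366848
exp(-rT) = 0.94838001; exp(-qT) = 0.99600799
C = S_0 * exp(-qT) * N(d1) - K * exp(-rT) * N(d2)
N(d1) = 0.60885327; N(d2) = 0.46268625
C = 90.7100 * 0.99600799 * 0.60885327 - 92.1000 * 0.94838001 * 0.46268625 = 14.5949


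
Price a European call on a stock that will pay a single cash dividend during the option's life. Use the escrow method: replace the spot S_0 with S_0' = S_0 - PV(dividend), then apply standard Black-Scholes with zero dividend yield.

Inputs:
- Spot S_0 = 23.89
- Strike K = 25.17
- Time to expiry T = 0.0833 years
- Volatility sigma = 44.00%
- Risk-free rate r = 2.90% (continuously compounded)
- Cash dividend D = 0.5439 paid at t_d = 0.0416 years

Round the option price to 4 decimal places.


Answer: Price = 0.5411

Derivation:
PV(D) = D * exp(-r * t_d) = 0.5439 * 0.99879433 = 0.54324423
S_0' = S_0 - PV(D) = 23.8900 - 0.54324423 = 23.34675577
d1 = (ln(S_0'/K) + (r + sigma^2/2)*T) / (sigma*sqrt(T)) = -0.50960541
d2 = d1 - sigma*sqrt(T) = -0.63659707
exp(-rT) = 0.99758722
N(d1) = 0.30516396; N(d2) = 0.26219367
C = S_0' * N(d1) - K * exp(-rT) * N(d2) = 23.34675577 * 0.30516396 - 25.1700 * 0.99758722 * 0.26219367 = 0.5411


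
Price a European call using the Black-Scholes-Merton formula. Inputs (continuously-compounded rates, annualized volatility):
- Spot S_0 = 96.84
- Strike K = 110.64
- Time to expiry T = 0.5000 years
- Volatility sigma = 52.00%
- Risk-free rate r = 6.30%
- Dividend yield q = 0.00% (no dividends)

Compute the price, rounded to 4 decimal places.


Answer: Price = 10.2564

Derivation:
d1 = (ln(S/K) + (r - q + 0.5*sigma^2) * T) / (sigma * sqrt(T)) = -0.09279840
d2 = d1 - sigma * sqrt(T) = -0.46049392
exp(-rT) = 0.96899096; exp(-qT) = 1.00000000
C = S_0 * exp(-qT) * N(d1) - K * exp(-rT) * N(d2)
N(d1) = 0.46303186; N(d2) = 0.32258087
C = 96.8400 * 1.00000000 * 0.46303186 - 110.6400 * 0.96899096 * 0.32258087 = 10.2564


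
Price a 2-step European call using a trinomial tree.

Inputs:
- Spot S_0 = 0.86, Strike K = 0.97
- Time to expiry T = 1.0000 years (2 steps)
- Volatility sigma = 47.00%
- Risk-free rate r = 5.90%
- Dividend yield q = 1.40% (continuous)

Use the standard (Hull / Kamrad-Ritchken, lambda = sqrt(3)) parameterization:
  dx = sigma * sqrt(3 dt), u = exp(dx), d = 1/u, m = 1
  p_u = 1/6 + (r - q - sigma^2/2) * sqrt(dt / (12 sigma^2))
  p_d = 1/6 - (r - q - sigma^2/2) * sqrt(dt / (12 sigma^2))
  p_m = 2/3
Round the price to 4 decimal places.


dt = T/N = 0.500000; dx = sigma*sqrt(3*dt) = 0.575630
u = exp(dx) = 1.778251; d = 1/u = 0.562350
p_u = 0.138241, p_m = 0.666667, p_d = 0.195092
Discount per step: exp(-r*dt) = 0.970931
Stock lattice S(k, j) with j the centered position index:
  k=0: S(0,+0) = 0.8600
  k=1: S(1,-1) = 0.4836; S(1,+0) = 0.8600; S(1,+1) = 1.5293
  k=2: S(2,-2) = 0.2720; S(2,-1) = 0.4836; S(2,+0) = 0.8600; S(2,+1) = 1.5293; S(2,+2) = 2.7195
Terminal payoffs V(N, j) = max(S_T - K, 0):
  V(2,-2) = 0.000000; V(2,-1) = 0.000000; V(2,+0) = 0.000000; V(2,+1) = 0.559296; V(2,+2) = 1.749471
Backward induction: V(k, j) = exp(-r*dt) * [p_u * V(k+1, j+1) + p_m * V(k+1, j) + p_d * V(k+1, j-1)]
  V(1,-1) = exp(-r*dt) * [p_u*0.000000 + p_m*0.000000 + p_d*0.000000] = 0.000000
  V(1,+0) = exp(-r*dt) * [p_u*0.559296 + p_m*0.000000 + p_d*0.000000] = 0.075070
  V(1,+1) = exp(-r*dt) * [p_u*1.749471 + p_m*0.559296 + p_d*0.000000] = 0.596844
  V(0,+0) = exp(-r*dt) * [p_u*0.596844 + p_m*0.075070 + p_d*0.000000] = 0.128702

Answer: Price = V(0,0) = 0.1287


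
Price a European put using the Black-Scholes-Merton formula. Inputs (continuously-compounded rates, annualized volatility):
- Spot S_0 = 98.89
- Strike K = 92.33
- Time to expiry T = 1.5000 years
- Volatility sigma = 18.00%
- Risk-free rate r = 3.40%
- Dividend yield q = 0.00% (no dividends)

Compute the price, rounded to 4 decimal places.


d1 = (ln(S/K) + (r - q + 0.5*sigma^2) * T) / (sigma * sqrt(T)) = 0.65292059
d2 = d1 - sigma * sqrt(T) = 0.43246651
exp(-rT) = 0.95027867; exp(-qT) = 1.00000000
P = K * exp(-rT) * N(-d2) - S_0 * exp(-qT) * N(-d1)
N(-d1) = 0.25690374; N(-d2) = 0.33270119
P = 92.3300 * 0.95027867 * 0.33270119 - 98.8900 * 1.00000000 * 0.25690374 = 3.7857

Answer: Price = 3.7857


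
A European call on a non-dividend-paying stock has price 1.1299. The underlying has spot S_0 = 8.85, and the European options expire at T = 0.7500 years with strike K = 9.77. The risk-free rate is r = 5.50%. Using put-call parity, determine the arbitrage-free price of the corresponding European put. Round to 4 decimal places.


Put-call parity: C - P = S_0 * exp(-qT) - K * exp(-rT).
S_0 * exp(-qT) = 8.8500 * 1.00000000 = 8.85000000
K * exp(-rT) = 9.7700 * 0.95958920 = 9.37518651
P = C - S*exp(-qT) + K*exp(-rT)
P = 1.1299 - 8.85000000 + 9.37518651 = 1.6551

Answer: Put price = 1.6551


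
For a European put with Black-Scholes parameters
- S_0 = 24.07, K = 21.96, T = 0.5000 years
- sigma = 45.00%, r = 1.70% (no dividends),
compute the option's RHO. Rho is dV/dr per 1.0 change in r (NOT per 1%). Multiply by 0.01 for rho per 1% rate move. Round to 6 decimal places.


d1 = 0.4741343777; d2 = 0.1559363262
phi(d1) = 0.3565288070; exp(-qT) = 1.0000000000; exp(-rT) = 0.9915360229
N(-d2) = 0.4380416057
Rho = -K*T*exp(-rT)*N(-d2) = -21.9600 * 0.5000 * 0.9915360229 * 0.4380416057 = -4.768988

Answer: Rho = -4.768988


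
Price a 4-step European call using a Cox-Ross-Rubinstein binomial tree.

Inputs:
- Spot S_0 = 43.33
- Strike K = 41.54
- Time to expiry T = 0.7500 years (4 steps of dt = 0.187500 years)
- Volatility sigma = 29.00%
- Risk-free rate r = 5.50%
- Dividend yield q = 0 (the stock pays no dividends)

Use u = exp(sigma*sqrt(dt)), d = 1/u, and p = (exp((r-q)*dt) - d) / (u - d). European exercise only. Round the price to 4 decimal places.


Answer: Price = V(0,0) = 6.1228

Derivation:
dt = T/N = 0.187500
u = exp(sigma*sqrt(dt)) = 1.133799; d = 1/u = 0.881991
p = (exp((r-q)*dt) - d) / (u - d) = 0.509813
Discount per step: exp(-r*dt) = 0.989740
Stock lattice S(k, i) with i counting down-moves:
  k=0: S(0,0) = 43.3300
  k=1: S(1,0) = 49.1275; S(1,1) = 38.2167
  k=2: S(2,0) = 55.7007; S(2,1) = 43.3300; S(2,2) = 33.7067
  k=3: S(3,0) = 63.1534; S(3,1) = 49.1275; S(3,2) = 38.2167; S(3,3) = 29.7290
  k=4: S(4,0) = 71.6032; S(4,1) = 55.7007; S(4,2) = 43.3300; S(4,3) = 33.7067; S(4,4) = 26.2207
Terminal payoffs V(N, i) = max(S_T - K, 0):
  V(4,0) = 30.063215; V(4,1) = 14.160694; V(4,2) = 1.790000; V(4,3) = 0.000000; V(4,4) = 0.000000
Backward induction: V(k, i) = exp(-r*dt) * [p * V(k+1, i) + (1-p) * V(k+1, i+1)].
  V(3,0) = exp(-r*dt) * [p*30.063215 + (1-p)*14.160694] = 22.039555
  V(3,1) = exp(-r*dt) * [p*14.160694 + (1-p)*1.790000] = 8.013678
  V(3,2) = exp(-r*dt) * [p*1.790000 + (1-p)*0.000000] = 0.903204
  V(3,3) = exp(-r*dt) * [p*0.000000 + (1-p)*0.000000] = 0.000000
  V(2,0) = exp(-r*dt) * [p*22.039555 + (1-p)*8.013678] = 15.008681
  V(2,1) = exp(-r*dt) * [p*8.013678 + (1-p)*0.903204] = 4.481762
  V(2,2) = exp(-r*dt) * [p*0.903204 + (1-p)*0.000000] = 0.455741
  V(1,0) = exp(-r*dt) * [p*15.008681 + (1-p)*4.481762] = 9.747487
  V(1,1) = exp(-r*dt) * [p*4.481762 + (1-p)*0.455741] = 2.482528
  V(0,0) = exp(-r*dt) * [p*9.747487 + (1-p)*2.482528] = 6.122833


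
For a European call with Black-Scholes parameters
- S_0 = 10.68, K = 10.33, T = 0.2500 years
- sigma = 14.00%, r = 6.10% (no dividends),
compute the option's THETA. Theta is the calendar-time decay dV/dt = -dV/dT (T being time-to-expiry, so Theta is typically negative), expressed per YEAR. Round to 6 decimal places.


Answer: Theta = -0.919700

Derivation:
d1 = 0.7288650057; d2 = 0.6588650057
phi(d1) = 0.3058805443; exp(-qT) = 1.0000000000; exp(-rT) = 0.9848656924
Theta = -S*exp(-qT)*phi(d1)*sigma/(2*sqrt(T)) - r*K*exp(-rT)*N(d2) + q*S*exp(-qT)*N(d1)
N(d1) = 0.7669578787; N(d2) = 0.7450087704; sqrt(T) = 0.5000000000
Term 1 = -10.6800 * 1.0000000000 * 0.3058805443 * 0.1400 / (2 * 0.5000000000) = -0.4573525898
Term 2 = -0.0610 * 10.3300 * 0.9848656924 * 0.7450087704 = -0.4623475398
Term 3 = 0 (no dividend yield, q = 0)
Theta = -0.4573525898 + (-0.4623475398) + (0.0000000000) = -0.919700


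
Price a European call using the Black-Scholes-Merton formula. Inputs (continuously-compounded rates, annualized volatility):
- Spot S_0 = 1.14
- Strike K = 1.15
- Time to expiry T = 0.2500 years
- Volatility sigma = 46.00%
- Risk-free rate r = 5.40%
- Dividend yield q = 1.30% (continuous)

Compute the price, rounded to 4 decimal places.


Answer: Price = 0.1048

Derivation:
d1 = (ln(S/K) + (r - q + 0.5*sigma^2) * T) / (sigma * sqrt(T)) = 0.12159270
d2 = d1 - sigma * sqrt(T) = -0.10840730
exp(-rT) = 0.98659072; exp(-qT) = 0.99675528
C = S_0 * exp(-qT) * N(d1) - K * exp(-rT) * N(d2)
N(d1) = 0.54838920; N(d2) = 0.45683630
C = 1.1400 * 0.99675528 * 0.54838920 - 1.1500 * 0.98659072 * 0.45683630 = 0.1048


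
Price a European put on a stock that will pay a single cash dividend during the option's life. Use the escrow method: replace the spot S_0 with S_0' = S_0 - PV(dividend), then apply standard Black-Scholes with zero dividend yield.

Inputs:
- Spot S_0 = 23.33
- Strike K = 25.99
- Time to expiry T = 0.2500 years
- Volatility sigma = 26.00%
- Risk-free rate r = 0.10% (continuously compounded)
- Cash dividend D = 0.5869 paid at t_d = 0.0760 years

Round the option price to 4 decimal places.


PV(D) = D * exp(-r * t_d) = 0.5869 * 0.99992400 = 0.58685540
S_0' = S_0 - PV(D) = 23.3300 - 0.58685540 = 22.74314460
d1 = (ln(S_0'/K) + (r + sigma^2/2)*T) / (sigma*sqrt(T)) = -0.95960065
d2 = d1 - sigma*sqrt(T) = -1.08960065
exp(-rT) = 0.99975003
N(-d1) = 0.83137188; N(-d2) = 0.86205545
P = K * exp(-rT) * N(-d2) - S_0' * N(-d1) = 25.9900 * 0.99975003 * 0.86205545 - 22.74314460 * 0.83137188 = 3.4912

Answer: Price = 3.4912


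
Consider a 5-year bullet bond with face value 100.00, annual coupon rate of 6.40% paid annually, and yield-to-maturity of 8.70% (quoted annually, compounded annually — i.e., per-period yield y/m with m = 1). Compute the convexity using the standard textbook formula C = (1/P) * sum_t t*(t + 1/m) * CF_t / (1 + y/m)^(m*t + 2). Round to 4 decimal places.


Answer: Convexity = 21.3865

Derivation:
Coupon per period c = face * coupon_rate / m = 6.400000
Periods per year m = 1; per-period yield y/m = 0.087000
Number of cashflows N = 5
Cashflows (t years, CF_t, discount factor 1/(1+y/m)^(m*t), PV):
  t = 1.0000: CF_t = 6.400000, DF = 0.919963, PV = 5.887764
  t = 2.0000: CF_t = 6.400000, DF = 0.846332, PV = 5.416527
  t = 3.0000: CF_t = 6.400000, DF = 0.778595, PV = 4.983005
  t = 4.0000: CF_t = 6.400000, DF = 0.716278, PV = 4.584181
  t = 5.0000: CF_t = 106.400000, DF = 0.658950, PV = 70.112250
Price P = sum_t PV_t = 90.983728
Convexity numerator sum_t t*(t + 1/m) * CF_t / (1+y/m)^(m*t + 2):
  t = 1.0000: term = 9.966010
  t = 2.0000: term = 27.505089
  t = 3.0000: term = 50.607339
  t = 4.0000: term = 77.594816
  t = 5.0000: term = 1780.147850
Convexity = (1/P) * sum = 1945.821103 / 90.983728 = 21.386474


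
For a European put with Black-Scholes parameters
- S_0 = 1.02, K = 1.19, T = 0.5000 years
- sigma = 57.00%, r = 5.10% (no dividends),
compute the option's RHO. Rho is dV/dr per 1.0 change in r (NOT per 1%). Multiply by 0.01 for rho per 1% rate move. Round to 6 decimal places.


d1 = -0.1176667362; d2 = -0.5207176014
phi(d1) = 0.3961900480; exp(-qT) = 1.0000000000; exp(-rT) = 0.9748223790
N(-d2) = 0.6987182445
Rho = -K*T*exp(-rT)*N(-d2) = -1.1900 * 0.5000 * 0.9748223790 * 0.6987182445 = -0.405270

Answer: Rho = -0.405270


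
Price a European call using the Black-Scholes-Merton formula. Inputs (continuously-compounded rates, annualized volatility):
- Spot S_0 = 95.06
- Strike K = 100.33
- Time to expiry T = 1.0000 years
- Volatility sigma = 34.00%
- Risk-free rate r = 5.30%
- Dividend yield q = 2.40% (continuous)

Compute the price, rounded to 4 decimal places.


d1 = (ln(S/K) + (r - q + 0.5*sigma^2) * T) / (sigma * sqrt(T)) = 0.09659858
d2 = d1 - sigma * sqrt(T) = -0.24340142
exp(-rT) = 0.94838001; exp(-qT) = 0.97628571
C = S_0 * exp(-qT) * N(d1) - K * exp(-rT) * N(d2)
N(d1) = 0.53847741; N(d2) = 0.40384722
C = 95.0600 * 0.97628571 * 0.53847741 - 100.3300 * 0.94838001 * 0.40384722 = 11.5473

Answer: Price = 11.5473


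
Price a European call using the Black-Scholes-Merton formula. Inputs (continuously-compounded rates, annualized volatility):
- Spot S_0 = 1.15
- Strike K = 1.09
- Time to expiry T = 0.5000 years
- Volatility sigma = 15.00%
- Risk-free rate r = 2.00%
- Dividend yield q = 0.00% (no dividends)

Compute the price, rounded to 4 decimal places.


d1 = (ln(S/K) + (r - q + 0.5*sigma^2) * T) / (sigma * sqrt(T)) = 0.65251103
d2 = d1 - sigma * sqrt(T) = 0.54644501
exp(-rT) = 0.99004983; exp(-qT) = 1.00000000
C = S_0 * exp(-qT) * N(d1) - K * exp(-rT) * N(d2)
N(d1) = 0.74296422; N(d2) = 0.70761996
C = 1.1500 * 1.00000000 * 0.74296422 - 1.0900 * 0.99004983 * 0.70761996 = 0.0908

Answer: Price = 0.0908


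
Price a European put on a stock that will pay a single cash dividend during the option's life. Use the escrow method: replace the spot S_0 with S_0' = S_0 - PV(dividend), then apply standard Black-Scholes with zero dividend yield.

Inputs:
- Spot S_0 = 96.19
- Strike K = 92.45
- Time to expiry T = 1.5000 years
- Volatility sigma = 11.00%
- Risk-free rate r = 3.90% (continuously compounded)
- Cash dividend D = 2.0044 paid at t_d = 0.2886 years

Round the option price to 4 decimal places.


Answer: Price = 2.1453

Derivation:
PV(D) = D * exp(-r * t_d) = 2.0044 * 0.98880771 = 1.98196616
S_0' = S_0 - PV(D) = 96.1900 - 1.98196616 = 94.20803384
d1 = (ln(S_0'/K) + (r + sigma^2/2)*T) / (sigma*sqrt(T)) = 0.64141377
d2 = d1 - sigma*sqrt(T) = 0.50669184
exp(-rT) = 0.94317824
N(-d1) = 0.26062694; N(-d2) = 0.30618553
P = K * exp(-rT) * N(-d2) - S_0' * N(-d1) = 92.4500 * 0.94317824 * 0.30618553 - 94.20803384 * 0.26062694 = 2.1453


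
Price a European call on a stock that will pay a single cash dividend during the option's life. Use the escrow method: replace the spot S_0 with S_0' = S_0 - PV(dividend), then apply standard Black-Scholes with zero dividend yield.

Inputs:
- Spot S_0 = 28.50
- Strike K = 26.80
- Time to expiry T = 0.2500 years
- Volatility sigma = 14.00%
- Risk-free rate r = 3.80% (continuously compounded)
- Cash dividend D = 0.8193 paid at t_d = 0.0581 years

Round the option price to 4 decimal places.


PV(D) = D * exp(-r * t_d) = 0.8193 * 0.99779464 = 0.81749314
S_0' = S_0 - PV(D) = 28.5000 - 0.81749314 = 27.68250686
d1 = (ln(S_0'/K) + (r + sigma^2/2)*T) / (sigma*sqrt(T)) = 0.63355435
d2 = d1 - sigma*sqrt(T) = 0.56355435
exp(-rT) = 0.99054498
N(d1) = 0.73681415; N(d2) = 0.71347127
C = S_0' * N(d1) - K * exp(-rT) * N(d2) = 27.68250686 * 0.73681415 - 26.8000 * 0.99054498 * 0.71347127 = 1.4566

Answer: Price = 1.4566


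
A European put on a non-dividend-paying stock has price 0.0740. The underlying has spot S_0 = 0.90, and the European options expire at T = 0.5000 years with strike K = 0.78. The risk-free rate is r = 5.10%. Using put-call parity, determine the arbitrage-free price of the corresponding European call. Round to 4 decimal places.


Answer: Call price = 0.2136

Derivation:
Put-call parity: C - P = S_0 * exp(-qT) - K * exp(-rT).
S_0 * exp(-qT) = 0.9000 * 1.00000000 = 0.90000000
K * exp(-rT) = 0.7800 * 0.97482238 = 0.76036146
C = P + S*exp(-qT) - K*exp(-rT)
C = 0.0740 + 0.90000000 - 0.76036146 = 0.2136


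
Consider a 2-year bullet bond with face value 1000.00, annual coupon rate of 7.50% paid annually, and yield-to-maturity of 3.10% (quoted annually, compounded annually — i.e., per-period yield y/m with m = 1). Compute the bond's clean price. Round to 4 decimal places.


Coupon per period c = face * coupon_rate / m = 75.000000
Periods per year m = 1; per-period yield y/m = 0.031000
Number of cashflows N = 2
Cashflows (t years, CF_t, discount factor 1/(1+y/m)^(m*t), PV):
  t = 1.0000: CF_t = 75.000000, DF = 0.969932, PV = 72.744908
  t = 2.0000: CF_t = 1075.000000, DF = 0.940768, PV = 1011.325909
Price P = sum_t PV_t = 1084.070817

Answer: Price = 1084.0708


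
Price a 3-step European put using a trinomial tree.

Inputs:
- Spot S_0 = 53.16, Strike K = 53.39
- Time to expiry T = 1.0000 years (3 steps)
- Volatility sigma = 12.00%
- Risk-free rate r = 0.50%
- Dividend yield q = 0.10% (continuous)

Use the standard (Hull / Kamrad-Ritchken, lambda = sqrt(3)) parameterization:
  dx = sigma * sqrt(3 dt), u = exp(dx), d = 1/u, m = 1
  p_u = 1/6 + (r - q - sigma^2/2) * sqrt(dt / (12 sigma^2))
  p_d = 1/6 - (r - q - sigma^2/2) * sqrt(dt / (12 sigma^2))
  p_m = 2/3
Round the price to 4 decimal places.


Answer: Price = V(0,0) = 2.3541

Derivation:
dt = T/N = 0.333333; dx = sigma*sqrt(3*dt) = 0.120000
u = exp(dx) = 1.127497; d = 1/u = 0.886920
p_u = 0.162222, p_m = 0.666667, p_d = 0.171111
Discount per step: exp(-r*dt) = 0.998335
Stock lattice S(k, j) with j the centered position index:
  k=0: S(0,+0) = 53.1600
  k=1: S(1,-1) = 47.1487; S(1,+0) = 53.1600; S(1,+1) = 59.9377
  k=2: S(2,-2) = 41.8171; S(2,-1) = 47.1487; S(2,+0) = 53.1600; S(2,+1) = 59.9377; S(2,+2) = 67.5796
  k=3: S(3,-3) = 37.0885; S(3,-2) = 41.8171; S(3,-1) = 47.1487; S(3,+0) = 53.1600; S(3,+1) = 59.9377; S(3,+2) = 67.5796; S(3,+3) = 76.1958
Terminal payoffs V(N, j) = max(K - S_T, 0):
  V(3,-3) = 16.301527; V(3,-2) = 11.572863; V(3,-1) = 6.241310; V(3,+0) = 0.230000; V(3,+1) = 0.000000; V(3,+2) = 0.000000; V(3,+3) = 0.000000
Backward induction: V(k, j) = exp(-r*dt) * [p_u * V(k+1, j+1) + p_m * V(k+1, j) + p_d * V(k+1, j-1)]
  V(2,-2) = exp(-r*dt) * [p_u*6.241310 + p_m*11.572863 + p_d*16.301527] = 11.497914
  V(2,-1) = exp(-r*dt) * [p_u*0.230000 + p_m*6.241310 + p_d*11.572863] = 6.168141
  V(2,+0) = exp(-r*dt) * [p_u*0.000000 + p_m*0.230000 + p_d*6.241310] = 1.219257
  V(2,+1) = exp(-r*dt) * [p_u*0.000000 + p_m*0.000000 + p_d*0.230000] = 0.039290
  V(2,+2) = exp(-r*dt) * [p_u*0.000000 + p_m*0.000000 + p_d*0.000000] = 0.000000
  V(1,-1) = exp(-r*dt) * [p_u*1.219257 + p_m*6.168141 + p_d*11.497914] = 6.266852
  V(1,+0) = exp(-r*dt) * [p_u*0.039290 + p_m*1.219257 + p_d*6.168141] = 1.871527
  V(1,+1) = exp(-r*dt) * [p_u*0.000000 + p_m*0.039290 + p_d*1.219257] = 0.234431
  V(0,+0) = exp(-r*dt) * [p_u*0.234431 + p_m*1.871527 + p_d*6.266852] = 2.354116


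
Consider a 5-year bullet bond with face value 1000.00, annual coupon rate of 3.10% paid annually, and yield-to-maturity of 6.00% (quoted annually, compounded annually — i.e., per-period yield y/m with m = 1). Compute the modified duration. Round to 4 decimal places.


Coupon per period c = face * coupon_rate / m = 31.000000
Periods per year m = 1; per-period yield y/m = 0.060000
Number of cashflows N = 5
Cashflows (t years, CF_t, discount factor 1/(1+y/m)^(m*t), PV):
  t = 1.0000: CF_t = 31.000000, DF = 0.943396, PV = 29.245283
  t = 2.0000: CF_t = 31.000000, DF = 0.889996, PV = 27.589890
  t = 3.0000: CF_t = 31.000000, DF = 0.839619, PV = 26.028198
  t = 4.0000: CF_t = 31.000000, DF = 0.792094, PV = 24.554904
  t = 5.0000: CF_t = 1031.000000, DF = 0.747258, PV = 770.423176
Price P = sum_t PV_t = 877.841450
First compute Macaulay numerator sum_t t * PV_t:
  t * PV_t at t = 1.0000: 29.245283
  t * PV_t at t = 2.0000: 55.179779
  t * PV_t at t = 3.0000: 78.084593
  t * PV_t at t = 4.0000: 98.219614
  t * PV_t at t = 5.0000: 3852.115881
Macaulay duration D = 4112.845151 / 877.841450 = 4.685180
Modified duration = D / (1 + y/m) = 4.685180 / (1 + 0.060000) = 4.419981

Answer: Modified duration = 4.4200


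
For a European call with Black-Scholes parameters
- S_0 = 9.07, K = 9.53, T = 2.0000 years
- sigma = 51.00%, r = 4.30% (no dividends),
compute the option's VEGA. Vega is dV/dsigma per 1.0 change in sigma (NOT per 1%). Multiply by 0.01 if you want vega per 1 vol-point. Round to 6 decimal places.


Answer: Vega = 4.702226

Derivation:
d1 = 0.4112693129; d2 = -0.3099796039
phi(d1) = 0.3665905369; exp(-qT) = 1.0000000000; exp(-rT) = 0.9175942312
Vega = S * exp(-qT) * phi(d1) * sqrt(T) = 9.0700 * 1.0000000000 * 0.3665905369 * 1.4142135624 = 4.702226


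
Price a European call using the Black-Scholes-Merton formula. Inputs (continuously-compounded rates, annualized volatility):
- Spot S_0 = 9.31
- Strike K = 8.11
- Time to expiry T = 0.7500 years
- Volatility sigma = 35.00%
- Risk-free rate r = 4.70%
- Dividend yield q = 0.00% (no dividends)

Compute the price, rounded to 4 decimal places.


d1 = (ln(S/K) + (r - q + 0.5*sigma^2) * T) / (sigma * sqrt(T)) = 0.72310226
d2 = d1 - sigma * sqrt(T) = 0.41999336
exp(-rT) = 0.96536405; exp(-qT) = 1.00000000
C = S_0 * exp(-qT) * N(d1) - K * exp(-rT) * N(d2)
N(d1) = 0.76519147; N(d2) = 0.66275485
C = 9.3100 * 1.00000000 * 0.76519147 - 8.1100 * 0.96536405 * 0.66275485 = 1.9352

Answer: Price = 1.9352


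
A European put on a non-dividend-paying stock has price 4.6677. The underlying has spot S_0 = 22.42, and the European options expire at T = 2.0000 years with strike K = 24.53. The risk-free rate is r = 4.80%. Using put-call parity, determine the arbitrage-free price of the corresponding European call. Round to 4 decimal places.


Answer: Call price = 4.8031

Derivation:
Put-call parity: C - P = S_0 * exp(-qT) - K * exp(-rT).
S_0 * exp(-qT) = 22.4200 * 1.00000000 = 22.42000000
K * exp(-rT) = 24.5300 * 0.90846402 = 22.28462231
C = P + S*exp(-qT) - K*exp(-rT)
C = 4.6677 + 22.42000000 - 22.28462231 = 4.8031


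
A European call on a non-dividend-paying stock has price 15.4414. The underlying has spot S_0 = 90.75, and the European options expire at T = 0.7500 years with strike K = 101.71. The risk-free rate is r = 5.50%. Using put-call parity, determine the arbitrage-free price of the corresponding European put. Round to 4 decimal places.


Put-call parity: C - P = S_0 * exp(-qT) - K * exp(-rT).
S_0 * exp(-qT) = 90.7500 * 1.00000000 = 90.75000000
K * exp(-rT) = 101.7100 * 0.95958920 = 97.59981780
P = C - S*exp(-qT) + K*exp(-rT)
P = 15.4414 - 90.75000000 + 97.59981780 = 22.2912

Answer: Put price = 22.2912


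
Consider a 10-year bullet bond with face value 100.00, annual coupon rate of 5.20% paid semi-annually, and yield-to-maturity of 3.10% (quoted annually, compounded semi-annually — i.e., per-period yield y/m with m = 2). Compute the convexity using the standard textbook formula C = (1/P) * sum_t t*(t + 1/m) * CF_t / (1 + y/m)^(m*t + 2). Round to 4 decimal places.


Answer: Convexity = 76.5158

Derivation:
Coupon per period c = face * coupon_rate / m = 2.600000
Periods per year m = 2; per-period yield y/m = 0.015500
Number of cashflows N = 20
Cashflows (t years, CF_t, discount factor 1/(1+y/m)^(m*t), PV):
  t = 0.5000: CF_t = 2.600000, DF = 0.984737, PV = 2.560315
  t = 1.0000: CF_t = 2.600000, DF = 0.969706, PV = 2.521236
  t = 1.5000: CF_t = 2.600000, DF = 0.954905, PV = 2.482753
  t = 2.0000: CF_t = 2.600000, DF = 0.940330, PV = 2.444858
  t = 2.5000: CF_t = 2.600000, DF = 0.925977, PV = 2.407541
  t = 3.0000: CF_t = 2.600000, DF = 0.911844, PV = 2.370794
  t = 3.5000: CF_t = 2.600000, DF = 0.897926, PV = 2.334607
  t = 4.0000: CF_t = 2.600000, DF = 0.884220, PV = 2.298973
  t = 4.5000: CF_t = 2.600000, DF = 0.870724, PV = 2.263883
  t = 5.0000: CF_t = 2.600000, DF = 0.857434, PV = 2.229329
  t = 5.5000: CF_t = 2.600000, DF = 0.844347, PV = 2.195301
  t = 6.0000: CF_t = 2.600000, DF = 0.831459, PV = 2.161794
  t = 6.5000: CF_t = 2.600000, DF = 0.818768, PV = 2.128797
  t = 7.0000: CF_t = 2.600000, DF = 0.806271, PV = 2.096304
  t = 7.5000: CF_t = 2.600000, DF = 0.793964, PV = 2.064308
  t = 8.0000: CF_t = 2.600000, DF = 0.781846, PV = 2.032799
  t = 8.5000: CF_t = 2.600000, DF = 0.769912, PV = 2.001772
  t = 9.0000: CF_t = 2.600000, DF = 0.758161, PV = 1.971218
  t = 9.5000: CF_t = 2.600000, DF = 0.746589, PV = 1.941130
  t = 10.0000: CF_t = 102.600000, DF = 0.735193, PV = 75.430816
Price P = sum_t PV_t = 117.938529
Convexity numerator sum_t t*(t + 1/m) * CF_t / (1+y/m)^(m*t + 2):
  t = 0.5000: term = 1.241377
  t = 1.0000: term = 3.667287
  t = 1.5000: term = 7.222623
  t = 2.0000: term = 11.853969
  t = 2.5000: term = 17.509555
  t = 3.0000: term = 24.139220
  t = 3.5000: term = 31.694363
  t = 4.0000: term = 40.127913
  t = 4.5000: term = 49.394280
  t = 5.0000: term = 59.449322
  t = 5.5000: term = 70.250307
  t = 6.0000: term = 81.755874
  t = 6.5000: term = 93.926000
  t = 7.0000: term = 106.721964
  t = 7.5000: term = 120.106311
  t = 8.0000: term = 134.042822
  t = 8.5000: term = 148.496479
  t = 9.0000: term = 163.433435
  t = 9.5000: term = 178.820980
  t = 10.0000: term = 7680.301153
Convexity = (1/P) * sum = 9024.155235 / 117.938529 = 76.515752


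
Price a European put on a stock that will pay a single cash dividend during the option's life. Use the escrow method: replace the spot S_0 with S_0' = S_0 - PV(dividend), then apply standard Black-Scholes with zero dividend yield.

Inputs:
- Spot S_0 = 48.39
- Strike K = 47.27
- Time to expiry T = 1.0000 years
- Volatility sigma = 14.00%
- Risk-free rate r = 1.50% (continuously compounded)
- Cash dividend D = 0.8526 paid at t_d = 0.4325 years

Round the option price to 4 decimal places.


PV(D) = D * exp(-r * t_d) = 0.8526 * 0.99353350 = 0.84708666
S_0' = S_0 - PV(D) = 48.3900 - 0.84708666 = 47.54291334
d1 = (ln(S_0'/K) + (r + sigma^2/2)*T) / (sigma*sqrt(T)) = 0.21826355
d2 = d1 - sigma*sqrt(T) = 0.07826355
exp(-rT) = 0.98511194
N(-d1) = 0.41361189; N(-d2) = 0.46880921
P = K * exp(-rT) * N(-d2) - S_0' * N(-d1) = 47.2700 * 0.98511194 * 0.46880921 - 47.54291334 * 0.41361189 = 2.1664

Answer: Price = 2.1664


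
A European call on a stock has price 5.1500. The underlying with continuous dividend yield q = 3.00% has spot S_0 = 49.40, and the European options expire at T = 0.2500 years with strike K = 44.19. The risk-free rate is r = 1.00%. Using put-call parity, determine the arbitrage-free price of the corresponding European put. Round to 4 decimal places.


Answer: Put price = 0.1988

Derivation:
Put-call parity: C - P = S_0 * exp(-qT) - K * exp(-rT).
S_0 * exp(-qT) = 49.4000 * 0.99252805 = 49.03088591
K * exp(-rT) = 44.1900 * 0.99750312 = 44.07966298
P = C - S*exp(-qT) + K*exp(-rT)
P = 5.1500 - 49.03088591 + 44.07966298 = 0.1988


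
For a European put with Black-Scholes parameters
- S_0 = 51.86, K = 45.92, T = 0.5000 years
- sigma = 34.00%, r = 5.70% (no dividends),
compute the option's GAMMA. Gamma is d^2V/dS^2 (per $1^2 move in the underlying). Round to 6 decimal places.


d1 = 0.7447374572; d2 = 0.5043211516
phi(d1) = 0.3023241559; exp(-qT) = 1.0000000000; exp(-rT) = 0.9719022941
Gamma = exp(-qT) * phi(d1) / (S * sigma * sqrt(T)) = 1.0000000000 * 0.3023241559 / (51.8600 * 0.3400 * 0.7071067812) = 0.024248

Answer: Gamma = 0.024248


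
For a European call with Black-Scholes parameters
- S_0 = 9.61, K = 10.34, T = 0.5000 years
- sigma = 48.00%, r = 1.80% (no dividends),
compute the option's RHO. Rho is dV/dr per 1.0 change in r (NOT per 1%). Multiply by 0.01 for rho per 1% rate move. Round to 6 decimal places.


Answer: Rho = 1.843673

Derivation:
d1 = -0.0194915342; d2 = -0.3589027892
phi(d1) = 0.3988665045; exp(-qT) = 1.0000000000; exp(-rT) = 0.9910403788
N(d2) = 0.3598339065
Rho = K*T*exp(-rT)*N(d2) = 10.3400 * 0.5000 * 0.9910403788 * 0.3598339065 = 1.843673


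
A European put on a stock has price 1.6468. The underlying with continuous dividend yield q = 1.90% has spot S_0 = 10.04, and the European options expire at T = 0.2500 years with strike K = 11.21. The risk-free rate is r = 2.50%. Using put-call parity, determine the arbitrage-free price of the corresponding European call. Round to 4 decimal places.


Answer: Call price = 0.4991

Derivation:
Put-call parity: C - P = S_0 * exp(-qT) - K * exp(-rT).
S_0 * exp(-qT) = 10.0400 * 0.99526126 = 9.99242308
K * exp(-rT) = 11.2100 * 0.99376949 = 11.14015599
C = P + S*exp(-qT) - K*exp(-rT)
C = 1.6468 + 9.99242308 - 11.14015599 = 0.4991


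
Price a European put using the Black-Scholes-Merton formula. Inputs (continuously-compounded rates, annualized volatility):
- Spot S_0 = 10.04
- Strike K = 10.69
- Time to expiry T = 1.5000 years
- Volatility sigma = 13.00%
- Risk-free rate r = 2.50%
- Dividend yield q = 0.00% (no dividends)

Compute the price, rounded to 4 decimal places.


d1 = (ln(S/K) + (r - q + 0.5*sigma^2) * T) / (sigma * sqrt(T)) = -0.07886484
d2 = d1 - sigma * sqrt(T) = -0.23808168
exp(-rT) = 0.96319442; exp(-qT) = 1.00000000
P = K * exp(-rT) * N(-d2) - S_0 * exp(-qT) * N(-d1)
N(-d1) = 0.53142994; N(-d2) = 0.59409113
P = 10.6900 * 0.96319442 * 0.59409113 - 10.0400 * 1.00000000 * 0.53142994 = 0.7815

Answer: Price = 0.7815


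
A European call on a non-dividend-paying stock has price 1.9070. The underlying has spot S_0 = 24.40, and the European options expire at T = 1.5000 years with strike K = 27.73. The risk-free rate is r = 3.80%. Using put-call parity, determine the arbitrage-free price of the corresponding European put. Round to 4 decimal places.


Put-call parity: C - P = S_0 * exp(-qT) - K * exp(-rT).
S_0 * exp(-qT) = 24.4000 * 1.00000000 = 24.40000000
K * exp(-rT) = 27.7300 * 0.94459407 = 26.19359354
P = C - S*exp(-qT) + K*exp(-rT)
P = 1.9070 - 24.40000000 + 26.19359354 = 3.7006

Answer: Put price = 3.7006


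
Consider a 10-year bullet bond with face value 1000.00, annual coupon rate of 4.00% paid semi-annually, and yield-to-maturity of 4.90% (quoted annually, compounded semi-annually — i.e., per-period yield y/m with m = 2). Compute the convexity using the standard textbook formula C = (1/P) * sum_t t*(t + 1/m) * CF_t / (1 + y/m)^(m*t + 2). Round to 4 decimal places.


Answer: Convexity = 77.2905

Derivation:
Coupon per period c = face * coupon_rate / m = 20.000000
Periods per year m = 2; per-period yield y/m = 0.024500
Number of cashflows N = 20
Cashflows (t years, CF_t, discount factor 1/(1+y/m)^(m*t), PV):
  t = 0.5000: CF_t = 20.000000, DF = 0.976086, PV = 19.521718
  t = 1.0000: CF_t = 20.000000, DF = 0.952744, PV = 19.054874
  t = 1.5000: CF_t = 20.000000, DF = 0.929960, PV = 18.599193
  t = 2.0000: CF_t = 20.000000, DF = 0.907721, PV = 18.154410
  t = 2.5000: CF_t = 20.000000, DF = 0.886013, PV = 17.720264
  t = 3.0000: CF_t = 20.000000, DF = 0.864825, PV = 17.296500
  t = 3.5000: CF_t = 20.000000, DF = 0.844143, PV = 16.882869
  t = 4.0000: CF_t = 20.000000, DF = 0.823957, PV = 16.479131
  t = 4.5000: CF_t = 20.000000, DF = 0.804252, PV = 16.085047
  t = 5.0000: CF_t = 20.000000, DF = 0.785019, PV = 15.700387
  t = 5.5000: CF_t = 20.000000, DF = 0.766246, PV = 15.324927
  t = 6.0000: CF_t = 20.000000, DF = 0.747922, PV = 14.958445
  t = 6.5000: CF_t = 20.000000, DF = 0.730036, PV = 14.600727
  t = 7.0000: CF_t = 20.000000, DF = 0.712578, PV = 14.251564
  t = 7.5000: CF_t = 20.000000, DF = 0.695538, PV = 13.910750
  t = 8.0000: CF_t = 20.000000, DF = 0.678904, PV = 13.578087
  t = 8.5000: CF_t = 20.000000, DF = 0.662669, PV = 13.253379
  t = 9.0000: CF_t = 20.000000, DF = 0.646822, PV = 12.936437
  t = 9.5000: CF_t = 20.000000, DF = 0.631354, PV = 12.627073
  t = 10.0000: CF_t = 1020.000000, DF = 0.616255, PV = 628.580519
Price P = sum_t PV_t = 929.516300
Convexity numerator sum_t t*(t + 1/m) * CF_t / (1+y/m)^(m*t + 2):
  t = 0.5000: term = 9.299597
  t = 1.0000: term = 27.231615
  t = 1.5000: term = 53.160791
  t = 2.0000: term = 86.482498
  t = 2.5000: term = 126.621519
  t = 3.0000: term = 173.030871
  t = 3.5000: term = 225.190656
  t = 4.0000: term = 282.606973
  t = 4.5000: term = 344.810850
  t = 5.0000: term = 411.357232
  t = 5.5000: term = 481.823990
  t = 6.0000: term = 555.810983
  t = 6.5000: term = 632.939138
  t = 7.0000: term = 712.849575
  t = 7.5000: term = 795.202761
  t = 8.0000: term = 879.677693
  t = 8.5000: term = 965.971112
  t = 9.0000: term = 1053.796752
  t = 9.5000: term = 1142.884607
  t = 10.0000: term = 62881.991944
Convexity = (1/P) * sum = 71842.741159 / 929.516300 = 77.290459


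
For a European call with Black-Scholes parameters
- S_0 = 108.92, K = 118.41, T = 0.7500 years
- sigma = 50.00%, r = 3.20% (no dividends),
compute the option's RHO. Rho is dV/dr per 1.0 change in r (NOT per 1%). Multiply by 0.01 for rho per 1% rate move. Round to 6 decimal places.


d1 = 0.0790057412; d2 = -0.3540069607
phi(d1) = 0.3976991410; exp(-qT) = 1.0000000000; exp(-rT) = 0.9762857098
N(d2) = 0.3616668334
Rho = K*T*exp(-rT)*N(d2) = 118.4100 * 0.7500 * 0.9762857098 * 0.3616668334 = 31.357054

Answer: Rho = 31.357054


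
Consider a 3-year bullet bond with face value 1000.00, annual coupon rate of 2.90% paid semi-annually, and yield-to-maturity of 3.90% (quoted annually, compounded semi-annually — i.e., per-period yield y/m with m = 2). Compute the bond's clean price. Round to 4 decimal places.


Coupon per period c = face * coupon_rate / m = 14.500000
Periods per year m = 2; per-period yield y/m = 0.019500
Number of cashflows N = 6
Cashflows (t years, CF_t, discount factor 1/(1+y/m)^(m*t), PV):
  t = 0.5000: CF_t = 14.500000, DF = 0.980873, PV = 14.222658
  t = 1.0000: CF_t = 14.500000, DF = 0.962112, PV = 13.950621
  t = 1.5000: CF_t = 14.500000, DF = 0.943709, PV = 13.683787
  t = 2.0000: CF_t = 14.500000, DF = 0.925659, PV = 13.422057
  t = 2.5000: CF_t = 14.500000, DF = 0.907954, PV = 13.165333
  t = 3.0000: CF_t = 1014.500000, DF = 0.890588, PV = 903.501069
Price P = sum_t PV_t = 971.945525

Answer: Price = 971.9455


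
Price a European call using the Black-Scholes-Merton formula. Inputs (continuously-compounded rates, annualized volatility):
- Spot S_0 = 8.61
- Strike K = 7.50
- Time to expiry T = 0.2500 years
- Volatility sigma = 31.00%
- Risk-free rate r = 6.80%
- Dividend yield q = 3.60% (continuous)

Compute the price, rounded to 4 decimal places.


d1 = (ln(S/K) + (r - q + 0.5*sigma^2) * T) / (sigma * sqrt(T)) = 1.01957289
d2 = d1 - sigma * sqrt(T) = 0.86457289
exp(-rT) = 0.98314368; exp(-qT) = 0.99104038
C = S_0 * exp(-qT) * N(d1) - K * exp(-rT) * N(d2)
N(d1) = 0.84603447; N(d2) = 0.80636337
C = 8.6100 * 0.99104038 * 0.84603447 - 7.5000 * 0.98314368 * 0.80636337 = 1.2733

Answer: Price = 1.2733


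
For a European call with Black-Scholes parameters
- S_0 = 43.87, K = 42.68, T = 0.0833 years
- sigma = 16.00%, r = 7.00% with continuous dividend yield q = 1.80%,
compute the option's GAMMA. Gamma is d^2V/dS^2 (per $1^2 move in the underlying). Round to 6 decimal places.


d1 = 0.7124078766; d2 = 0.6662290936
phi(d1) = 0.3095297637; exp(-qT) = 0.9985017235; exp(-rT) = 0.9941859673
Gamma = exp(-qT) * phi(d1) / (S * sigma * sqrt(T)) = 0.9985017235 * 0.3095297637 / (43.8700 * 0.1600 * 0.2886173938) = 0.152560

Answer: Gamma = 0.152560


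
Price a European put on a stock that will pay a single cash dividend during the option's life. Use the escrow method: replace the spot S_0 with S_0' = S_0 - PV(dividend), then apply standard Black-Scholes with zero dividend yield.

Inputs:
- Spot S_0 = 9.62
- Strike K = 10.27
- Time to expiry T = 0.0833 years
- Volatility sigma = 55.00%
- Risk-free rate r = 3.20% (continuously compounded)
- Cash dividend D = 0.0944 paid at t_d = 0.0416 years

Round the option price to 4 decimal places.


Answer: Price = 1.0478

Derivation:
PV(D) = D * exp(-r * t_d) = 0.0944 * 0.99866969 = 0.09427442
S_0' = S_0 - PV(D) = 9.6200 - 0.09427442 = 9.52572558
d1 = (ln(S_0'/K) + (r + sigma^2/2)*T) / (sigma*sqrt(T)) = -0.37776470
d2 = d1 - sigma*sqrt(T) = -0.53650426
exp(-rT) = 0.99733795
N(-d1) = 0.64719730; N(-d2) = 0.70419495
P = K * exp(-rT) * N(-d2) - S_0' * N(-d1) = 10.2700 * 0.99733795 * 0.70419495 - 9.52572558 * 0.64719730 = 1.0478


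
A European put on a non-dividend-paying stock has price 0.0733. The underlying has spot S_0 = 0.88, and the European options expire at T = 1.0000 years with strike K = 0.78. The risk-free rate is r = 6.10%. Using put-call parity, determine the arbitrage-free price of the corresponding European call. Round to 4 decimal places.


Answer: Call price = 0.2195

Derivation:
Put-call parity: C - P = S_0 * exp(-qT) - K * exp(-rT).
S_0 * exp(-qT) = 0.8800 * 1.00000000 = 0.88000000
K * exp(-rT) = 0.7800 * 0.94082324 = 0.73384213
C = P + S*exp(-qT) - K*exp(-rT)
C = 0.0733 + 0.88000000 - 0.73384213 = 0.2195


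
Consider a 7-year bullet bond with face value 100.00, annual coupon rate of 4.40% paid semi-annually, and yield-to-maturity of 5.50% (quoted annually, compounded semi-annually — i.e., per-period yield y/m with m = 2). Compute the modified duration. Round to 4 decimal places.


Coupon per period c = face * coupon_rate / m = 2.200000
Periods per year m = 2; per-period yield y/m = 0.027500
Number of cashflows N = 14
Cashflows (t years, CF_t, discount factor 1/(1+y/m)^(m*t), PV):
  t = 0.5000: CF_t = 2.200000, DF = 0.973236, PV = 2.141119
  t = 1.0000: CF_t = 2.200000, DF = 0.947188, PV = 2.083814
  t = 1.5000: CF_t = 2.200000, DF = 0.921838, PV = 2.028043
  t = 2.0000: CF_t = 2.200000, DF = 0.897166, PV = 1.973765
  t = 2.5000: CF_t = 2.200000, DF = 0.873154, PV = 1.920939
  t = 3.0000: CF_t = 2.200000, DF = 0.849785, PV = 1.869527
  t = 3.5000: CF_t = 2.200000, DF = 0.827041, PV = 1.819491
  t = 4.0000: CF_t = 2.200000, DF = 0.804906, PV = 1.770794
  t = 4.5000: CF_t = 2.200000, DF = 0.783364, PV = 1.723400
  t = 5.0000: CF_t = 2.200000, DF = 0.762398, PV = 1.677275
  t = 5.5000: CF_t = 2.200000, DF = 0.741993, PV = 1.632385
  t = 6.0000: CF_t = 2.200000, DF = 0.722134, PV = 1.588696
  t = 6.5000: CF_t = 2.200000, DF = 0.702807, PV = 1.546176
  t = 7.0000: CF_t = 102.200000, DF = 0.683997, PV = 69.904522
Price P = sum_t PV_t = 93.679946
First compute Macaulay numerator sum_t t * PV_t:
  t * PV_t at t = 0.5000: 1.070560
  t * PV_t at t = 1.0000: 2.083814
  t * PV_t at t = 1.5000: 3.042065
  t * PV_t at t = 2.0000: 3.947529
  t * PV_t at t = 2.5000: 4.802347
  t * PV_t at t = 3.0000: 5.608580
  t * PV_t at t = 3.5000: 6.368218
  t * PV_t at t = 4.0000: 7.083176
  t * PV_t at t = 4.5000: 7.755302
  t * PV_t at t = 5.0000: 8.386377
  t * PV_t at t = 5.5000: 8.978116
  t * PV_t at t = 6.0000: 9.532174
  t * PV_t at t = 6.5000: 10.050143
  t * PV_t at t = 7.0000: 489.331651
Macaulay duration D = 568.040053 / 93.679946 = 6.063625
Modified duration = D / (1 + y/m) = 6.063625 / (1 + 0.027500) = 5.901338

Answer: Modified duration = 5.9013
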